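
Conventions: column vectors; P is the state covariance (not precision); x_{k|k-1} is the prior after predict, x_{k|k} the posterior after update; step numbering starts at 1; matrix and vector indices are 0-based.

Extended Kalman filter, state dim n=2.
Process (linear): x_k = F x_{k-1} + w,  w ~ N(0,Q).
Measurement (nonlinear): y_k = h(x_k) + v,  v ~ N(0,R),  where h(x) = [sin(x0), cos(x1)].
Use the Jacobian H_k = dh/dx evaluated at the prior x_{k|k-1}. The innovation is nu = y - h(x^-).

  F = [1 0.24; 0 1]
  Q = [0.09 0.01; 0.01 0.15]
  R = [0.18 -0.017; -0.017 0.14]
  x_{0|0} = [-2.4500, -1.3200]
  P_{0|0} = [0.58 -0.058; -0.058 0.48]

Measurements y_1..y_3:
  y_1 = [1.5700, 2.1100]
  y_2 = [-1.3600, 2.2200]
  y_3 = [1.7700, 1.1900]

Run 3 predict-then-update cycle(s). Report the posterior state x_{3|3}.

step 1: x^-=[-2.7668, -1.3200]  P^-=[0.6698 0.0672; 0.0672 0.6300]  H_jac=[-0.9306 0.0000; 0.0000 0.9687]  S=[0.7600 -0.0776; -0.0776 0.7312]  K=[-0.8199 0.0020; 0.0029 0.8350]  nu=[1.9361, 1.8618]  x^+=[-4.3504, 0.2403]  P^+=[0.1586 0.0147; 0.0147 0.1206]
step 2: x^-=[-4.2927, 0.2403]  P^-=[0.2626 0.0536; 0.0536 0.2706]  H_jac=[-0.4075 0.0000; 0.0000 -0.2379]  S=[0.2236 -0.0118; -0.0118 0.1553]  K=[-0.4848 -0.1190; -0.1201 -0.4237]  nu=[-2.2732, 1.2487]  x^+=[-3.3391, -0.0158]  P^+=[0.2092 0.0354; 0.0354 0.2407]
step 3: x^-=[-3.3430, -0.0158]  P^-=[0.3301 0.1031; 0.1031 0.3907]  H_jac=[-0.9798 0.0000; 0.0000 0.0158]  S=[0.4969 -0.0186; -0.0186 0.1401]  K=[-0.6537 -0.0751; -0.2028 0.0172]  nu=[1.5700, 0.1901]  x^+=[-4.3835, -0.3309]  P^+=[0.1188 0.0375; 0.0375 0.3701]

x_post = [-4.3835, -0.3309]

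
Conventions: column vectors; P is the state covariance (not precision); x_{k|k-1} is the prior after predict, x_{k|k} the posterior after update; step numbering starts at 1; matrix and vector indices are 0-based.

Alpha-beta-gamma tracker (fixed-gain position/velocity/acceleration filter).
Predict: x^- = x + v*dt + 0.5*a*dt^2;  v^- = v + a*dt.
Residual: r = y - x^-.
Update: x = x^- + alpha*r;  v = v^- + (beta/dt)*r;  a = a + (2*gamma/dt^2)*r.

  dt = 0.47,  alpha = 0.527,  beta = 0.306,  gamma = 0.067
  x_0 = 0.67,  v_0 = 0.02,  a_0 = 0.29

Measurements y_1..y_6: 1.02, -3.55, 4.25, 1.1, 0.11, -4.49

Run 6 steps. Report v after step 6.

step 1: x_pred=0.7114  r=0.3086  x^+=0.8740  v^+=0.3572  a^+=0.4772
step 2: x_pred=1.0946  r=-4.6446  x^+=-1.3531  v^+=-2.4425  a^+=-2.3403
step 3: x_pred=-2.7595  r=7.0095  x^+=0.9345  v^+=1.0212  a^+=1.9118
step 4: x_pred=1.6256  r=-0.5256  x^+=1.3486  v^+=1.5775  a^+=1.5929
step 5: x_pred=2.2660  r=-2.1560  x^+=1.1298  v^+=0.9225  a^+=0.2851
step 6: x_pred=1.5949  r=-6.0849  x^+=-1.6119  v^+=-2.9051  a^+=-3.4061

v_post = -2.9051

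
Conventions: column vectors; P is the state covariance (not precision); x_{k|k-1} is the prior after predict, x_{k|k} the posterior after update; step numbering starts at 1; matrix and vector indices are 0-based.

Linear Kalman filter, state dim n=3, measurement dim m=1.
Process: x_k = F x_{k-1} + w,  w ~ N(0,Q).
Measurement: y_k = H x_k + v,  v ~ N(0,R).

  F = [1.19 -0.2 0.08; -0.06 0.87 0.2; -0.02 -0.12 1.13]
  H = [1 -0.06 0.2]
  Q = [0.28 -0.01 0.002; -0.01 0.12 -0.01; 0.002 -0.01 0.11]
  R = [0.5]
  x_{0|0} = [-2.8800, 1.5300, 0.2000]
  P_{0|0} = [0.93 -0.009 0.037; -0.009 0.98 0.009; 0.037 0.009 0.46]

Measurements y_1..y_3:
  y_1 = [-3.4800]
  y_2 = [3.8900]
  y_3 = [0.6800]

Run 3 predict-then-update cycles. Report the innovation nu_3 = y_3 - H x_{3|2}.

innov = [-0.4415]

step 1: x^-=[-3.7172, 1.5439, 0.1000]  P^-=[1.6502 -0.2401 0.0938; -0.2401 0.8867 -0.0012; 0.0938 -0.0012 0.7077]  S=[2.2480]  K=[0.7488; -0.1306; 0.1047]  nu=[0.3098]  x^+=[-3.4852, 1.5034, 0.1324]  P^+=[0.3897 -0.0203 -0.0825; -0.0203 0.8484 0.0296; -0.0825 0.0296 0.6831]
step 2: x^-=[-4.4375, 1.5436, 0.0390]  P^-=[0.8631 -0.2141 -0.0401; -0.2141 0.8052 0.0908; -0.0401 0.0908 0.9902]  S=[1.4131]  K=[0.6142; -0.1729; 0.1079]  nu=[8.4123]  x^+=[0.7295, 0.0893, 0.9468]  P^+=[0.3300 -0.0641 -0.1338; -0.0641 0.7630 0.1171; -0.1338 0.1171 0.9737]
step 3: x^-=[0.9260, 0.2233, 1.0445]  P^-=[0.7854 -0.2456 -0.0979; -0.2456 0.7883 0.2534; -0.0979 0.2534 1.3384]  S=[1.3260]  K=[0.5886; -0.1827; 0.1166]  nu=[-0.4415]  x^+=[0.6661, 0.3040, 0.9931]  P^+=[0.3259 -0.1030 -0.1889; -0.1030 0.7441 0.2816; -0.1889 0.2816 1.3204]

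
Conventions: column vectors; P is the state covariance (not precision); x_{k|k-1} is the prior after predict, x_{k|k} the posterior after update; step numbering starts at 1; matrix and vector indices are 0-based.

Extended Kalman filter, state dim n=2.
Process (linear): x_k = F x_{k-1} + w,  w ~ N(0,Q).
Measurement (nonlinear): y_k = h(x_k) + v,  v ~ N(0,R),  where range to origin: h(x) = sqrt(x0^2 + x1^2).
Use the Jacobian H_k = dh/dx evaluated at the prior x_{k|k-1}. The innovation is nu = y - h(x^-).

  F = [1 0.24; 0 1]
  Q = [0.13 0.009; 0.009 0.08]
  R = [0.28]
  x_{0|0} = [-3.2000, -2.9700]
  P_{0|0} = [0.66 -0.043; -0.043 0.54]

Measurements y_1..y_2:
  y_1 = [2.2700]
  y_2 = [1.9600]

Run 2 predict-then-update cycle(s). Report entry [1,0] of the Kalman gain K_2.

K[1,0] = -0.3521

step 1: x^-=[-3.9128, -2.9700]  P^-=[0.8005 0.0956; 0.0956 0.6200]  H_jac=[-0.7965 -0.6046]  S=[1.1066]  K=[-0.6284; -0.4076]  nu=[-2.6423]  x^+=[-2.2523, -1.8931]  P^+=[0.3635 -0.1878; -0.1878 0.4362]
step 2: x^-=[-2.7067, -1.8931]  P^-=[0.4284 -0.0741; -0.0741 0.5162]  H_jac=[-0.8195 -0.5731]  S=[0.6676]  K=[-0.4622; -0.3521]  nu=[-1.3430]  x^+=[-2.0859, -1.4202]  P^+=[0.2858 -0.1828; -0.1828 0.4334]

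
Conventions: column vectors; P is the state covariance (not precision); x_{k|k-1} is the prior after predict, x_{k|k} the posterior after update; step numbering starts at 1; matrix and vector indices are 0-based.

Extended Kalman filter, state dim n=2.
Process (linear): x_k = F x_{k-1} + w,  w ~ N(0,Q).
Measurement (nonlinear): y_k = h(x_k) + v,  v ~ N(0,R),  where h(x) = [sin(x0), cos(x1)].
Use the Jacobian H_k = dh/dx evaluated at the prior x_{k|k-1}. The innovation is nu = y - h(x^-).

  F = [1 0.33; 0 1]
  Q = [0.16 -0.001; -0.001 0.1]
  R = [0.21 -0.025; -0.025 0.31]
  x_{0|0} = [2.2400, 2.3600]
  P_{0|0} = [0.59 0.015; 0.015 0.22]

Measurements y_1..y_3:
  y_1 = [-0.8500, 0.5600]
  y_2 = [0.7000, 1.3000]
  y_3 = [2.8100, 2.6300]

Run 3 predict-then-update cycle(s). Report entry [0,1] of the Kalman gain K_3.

step 1: x^-=[3.0188, 2.3600]  P^-=[0.7839 0.0866; 0.0866 0.3200]  H_jac=[-0.9925 0.0000; 0.0000 -0.7044]  S=[0.9821 0.0355; 0.0355 0.4688]  K=[-0.7896 -0.0703; -0.0703 -0.4755]  nu=[-0.9725, 1.2698]  x^+=[3.6974, 1.8246]  P^+=[0.1653 0.0029; 0.0029 0.2068]
step 2: x^-=[4.2996, 1.8246]  P^-=[0.3497 0.0701; 0.0701 0.3068]  H_jac=[-0.4012 0.0000; 0.0000 -0.9680]  S=[0.2663 0.0022; 0.0022 0.5974]  K=[-0.5260 -0.1117; -0.1015 -0.4967]  nu=[1.6160, 1.5511]  x^+=[3.2764, 0.8902]  P^+=[0.2684 0.0222; 0.0222 0.1564]
step 3: x^-=[3.5702, 0.8902]  P^-=[0.4600 0.0728; 0.0728 0.2564]  H_jac=[-0.9096 0.0000; 0.0000 -0.7772]  S=[0.5906 0.0265; 0.0265 0.4649]  K=[-0.7048 -0.0816; -0.0931 -0.4234]  nu=[3.2256, 2.0008]  x^+=[1.1334, -0.2574]  P^+=[0.1605 0.0099; 0.0099 0.1659]

K[0,1] = -0.0816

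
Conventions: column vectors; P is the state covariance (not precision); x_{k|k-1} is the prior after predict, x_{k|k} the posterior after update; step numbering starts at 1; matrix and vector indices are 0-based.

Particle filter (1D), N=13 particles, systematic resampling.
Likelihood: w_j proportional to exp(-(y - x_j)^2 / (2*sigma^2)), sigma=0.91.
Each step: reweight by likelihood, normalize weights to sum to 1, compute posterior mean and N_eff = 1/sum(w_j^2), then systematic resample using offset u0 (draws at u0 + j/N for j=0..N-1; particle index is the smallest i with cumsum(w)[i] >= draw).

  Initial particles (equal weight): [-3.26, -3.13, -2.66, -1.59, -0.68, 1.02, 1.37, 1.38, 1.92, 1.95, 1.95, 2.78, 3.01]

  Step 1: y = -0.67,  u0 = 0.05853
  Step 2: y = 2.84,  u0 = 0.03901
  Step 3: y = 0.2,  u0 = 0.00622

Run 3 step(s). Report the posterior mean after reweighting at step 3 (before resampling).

post_mean = 1.4380

step 1: w=[0.0082, 0.0122, 0.0431, 0.2825, 0.4710, 0.0840, 0.0382, 0.0372, 0.0082, 0.0075, 0.0075, 0.0004, 0.0001]  mean=-0.7135  Neff=3.1870  idx=[2, 3, 3, 3, 4, 4, 4, 4, 4, 4, 5, 6, 8]
step 2: w=[0.0000, 0.0000, 0.0000, 0.0000, 0.0006, 0.0006, 0.0006, 0.0006, 0.0006, 0.0006, 0.1340, 0.2686, 0.5940]  mean=1.6429  Neff=2.2575  idx=[10, 10, 11, 11, 11, 12, 12, 12, 12, 12, 12, 12, 12]
step 3: w=[0.1672, 0.1672, 0.1098, 0.1098, 0.1098, 0.0420, 0.0420, 0.0420, 0.0420, 0.0420, 0.0420, 0.0420, 0.0420]  mean=1.4380  Neff=9.4180  idx=[0, 0, 0, 1, 1, 2, 3, 3, 4, 5, 7, 9, 11]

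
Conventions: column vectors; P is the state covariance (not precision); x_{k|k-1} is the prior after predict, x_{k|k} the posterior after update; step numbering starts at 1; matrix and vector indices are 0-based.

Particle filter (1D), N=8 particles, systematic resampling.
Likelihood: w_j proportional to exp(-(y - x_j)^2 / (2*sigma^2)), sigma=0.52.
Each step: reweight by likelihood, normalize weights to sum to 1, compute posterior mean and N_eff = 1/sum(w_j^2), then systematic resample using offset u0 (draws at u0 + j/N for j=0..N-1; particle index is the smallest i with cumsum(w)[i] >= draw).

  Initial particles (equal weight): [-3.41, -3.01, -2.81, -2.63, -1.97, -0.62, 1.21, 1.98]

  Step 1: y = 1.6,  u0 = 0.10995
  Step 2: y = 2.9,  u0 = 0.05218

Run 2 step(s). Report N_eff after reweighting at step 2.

step 1: w=[0.0000, 0.0000, 0.0000, 0.0000, 0.0000, 0.0001, 0.4964, 0.5035]  mean=1.5976  Neff=2.0002  idx=[6, 6, 6, 6, 7, 7, 7, 7]
step 2: w=[0.0059, 0.0059, 0.0059, 0.0059, 0.2441, 0.2441, 0.2441, 0.2441]  mean=1.9617  Neff=4.1945  idx=[4, 4, 5, 5, 6, 6, 7, 7]

N_eff = 4.1945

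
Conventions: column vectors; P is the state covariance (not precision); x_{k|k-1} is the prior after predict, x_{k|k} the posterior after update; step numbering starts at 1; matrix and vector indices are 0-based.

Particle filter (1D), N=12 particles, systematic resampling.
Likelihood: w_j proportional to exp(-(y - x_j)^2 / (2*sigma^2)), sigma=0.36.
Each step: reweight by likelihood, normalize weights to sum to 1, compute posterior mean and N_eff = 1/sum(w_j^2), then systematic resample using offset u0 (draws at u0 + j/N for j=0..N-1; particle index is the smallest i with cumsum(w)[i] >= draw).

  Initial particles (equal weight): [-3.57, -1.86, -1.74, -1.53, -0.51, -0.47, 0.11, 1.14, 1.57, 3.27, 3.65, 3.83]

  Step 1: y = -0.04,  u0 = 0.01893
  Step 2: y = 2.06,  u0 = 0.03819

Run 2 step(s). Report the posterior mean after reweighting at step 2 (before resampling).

step 1: w=[0.0000, 0.0000, 0.0000, 0.0001, 0.2320, 0.2666, 0.4988, 0.0025, 0.0000, 0.0000, 0.0000, 0.0000]  mean=-0.1860  Neff=2.6762  idx=[4, 4, 4, 5, 5, 5, 6, 6, 6, 6, 6, 6]
step 2: w=[0.0000, 0.0000, 0.0000, 0.0000, 0.0000, 0.0000, 0.1667, 0.1667, 0.1667, 0.1667, 0.1667, 0.1667]  mean=0.1100  Neff=6.0004  idx=[6, 6, 7, 7, 8, 8, 9, 9, 10, 10, 11, 11]

post_mean = 0.1100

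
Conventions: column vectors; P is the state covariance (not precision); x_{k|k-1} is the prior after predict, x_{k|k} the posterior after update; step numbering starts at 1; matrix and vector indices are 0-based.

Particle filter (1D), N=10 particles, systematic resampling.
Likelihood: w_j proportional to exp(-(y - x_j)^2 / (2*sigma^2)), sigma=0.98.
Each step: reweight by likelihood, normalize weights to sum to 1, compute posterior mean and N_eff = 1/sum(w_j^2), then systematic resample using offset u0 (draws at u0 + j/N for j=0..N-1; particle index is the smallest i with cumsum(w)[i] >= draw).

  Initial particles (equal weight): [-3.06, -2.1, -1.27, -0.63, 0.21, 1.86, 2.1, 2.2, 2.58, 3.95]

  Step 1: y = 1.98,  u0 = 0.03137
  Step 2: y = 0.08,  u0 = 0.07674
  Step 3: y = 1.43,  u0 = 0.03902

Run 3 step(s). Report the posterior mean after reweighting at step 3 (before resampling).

post_mean = 1.3721

step 1: w=[0.0000, 0.0000, 0.0010, 0.0069, 0.0472, 0.2391, 0.2391, 0.2349, 0.1997, 0.0319]  mean=2.1095  Neff=4.7004  idx=[4, 5, 5, 6, 6, 6, 7, 7, 8, 8]
step 2: w=[0.4946, 0.0959, 0.0959, 0.0596, 0.0596, 0.0596, 0.0481, 0.0481, 0.0193, 0.0193]  mean=1.1472  Neff=3.5832  idx=[0, 0, 0, 0, 0, 1, 2, 4, 6, 8]
step 3: w=[0.0749, 0.0749, 0.0749, 0.0749, 0.0749, 0.1477, 0.1477, 0.1287, 0.1194, 0.0817]  mean=1.3721  Neff=9.1547  idx=[0, 1, 3, 4, 5, 6, 6, 7, 8, 9]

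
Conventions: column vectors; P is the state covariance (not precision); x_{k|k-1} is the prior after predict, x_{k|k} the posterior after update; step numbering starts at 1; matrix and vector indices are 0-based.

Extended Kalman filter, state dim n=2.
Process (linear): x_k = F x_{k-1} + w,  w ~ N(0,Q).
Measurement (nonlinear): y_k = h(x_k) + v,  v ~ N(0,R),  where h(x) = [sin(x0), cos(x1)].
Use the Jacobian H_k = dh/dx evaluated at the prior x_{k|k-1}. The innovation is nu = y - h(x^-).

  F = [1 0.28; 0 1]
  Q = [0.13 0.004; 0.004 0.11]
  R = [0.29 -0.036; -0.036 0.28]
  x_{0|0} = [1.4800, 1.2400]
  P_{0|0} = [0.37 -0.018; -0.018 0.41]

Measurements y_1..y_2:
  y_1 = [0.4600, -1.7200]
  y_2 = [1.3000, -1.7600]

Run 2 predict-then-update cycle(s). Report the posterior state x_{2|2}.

step 1: x^-=[1.8272, 1.2400]  P^-=[0.5221 0.1008; 0.1008 0.5200]  H_jac=[-0.2536 0.0000; 0.0000 -0.9458]  S=[0.3236 -0.0118; -0.0118 0.7451]  K=[-0.4141 -0.1345; -0.1032 -0.6617]  nu=[-0.5073, -2.0448]  x^+=[2.3123, 2.6453]  P^+=[0.4544 0.0241; 0.0241 0.1920]
step 2: x^-=[3.0530, 2.6453]  P^-=[0.6129 0.0818; 0.0818 0.3020]  H_jac=[-0.9961 0.0000; 0.0000 -0.4762]  S=[0.8981 0.0028; 0.0028 0.3485]  K=[-0.6794 -0.1063; -0.0894 -0.4119]  nu=[1.2115, -0.8807]  x^+=[2.3235, 2.8997]  P^+=[0.1940 0.0112; 0.0112 0.2354]

x_post = [2.3235, 2.8997]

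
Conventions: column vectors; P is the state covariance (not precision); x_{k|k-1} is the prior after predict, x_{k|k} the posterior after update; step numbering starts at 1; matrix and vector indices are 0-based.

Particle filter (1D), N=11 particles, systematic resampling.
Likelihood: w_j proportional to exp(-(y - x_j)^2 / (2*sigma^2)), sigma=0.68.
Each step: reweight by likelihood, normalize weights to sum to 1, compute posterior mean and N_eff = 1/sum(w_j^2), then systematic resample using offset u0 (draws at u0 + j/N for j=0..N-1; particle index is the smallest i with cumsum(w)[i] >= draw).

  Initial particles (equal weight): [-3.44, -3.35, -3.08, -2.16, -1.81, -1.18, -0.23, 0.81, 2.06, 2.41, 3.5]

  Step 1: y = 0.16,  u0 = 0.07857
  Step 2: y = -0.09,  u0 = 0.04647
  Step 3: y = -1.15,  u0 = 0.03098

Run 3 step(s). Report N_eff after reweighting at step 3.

step 1: w=[0.0000, 0.0000, 0.0000, 0.0018, 0.0090, 0.0860, 0.5088, 0.3798, 0.0121, 0.0025, 0.0000]  mean=0.0999  Neff=2.4349  idx=[5, 6, 6, 6, 6, 6, 7, 7, 7, 7, 8]
step 2: w=[0.0404, 0.1430, 0.1430, 0.1430, 0.1430, 0.1430, 0.0609, 0.0609, 0.0609, 0.0609, 0.0010]  mean=-0.0130  Neff=8.4215  idx=[1, 1, 2, 2, 3, 4, 4, 5, 6, 7, 9]
step 3: w=[0.1232, 0.1232, 0.1232, 0.1232, 0.1232, 0.1232, 0.1232, 0.1232, 0.0048, 0.0048, 0.0048]  mean=-0.2149  Neff=8.2323  idx=[0, 0, 1, 2, 3, 3, 4, 5, 6, 6, 7]

N_eff = 8.2323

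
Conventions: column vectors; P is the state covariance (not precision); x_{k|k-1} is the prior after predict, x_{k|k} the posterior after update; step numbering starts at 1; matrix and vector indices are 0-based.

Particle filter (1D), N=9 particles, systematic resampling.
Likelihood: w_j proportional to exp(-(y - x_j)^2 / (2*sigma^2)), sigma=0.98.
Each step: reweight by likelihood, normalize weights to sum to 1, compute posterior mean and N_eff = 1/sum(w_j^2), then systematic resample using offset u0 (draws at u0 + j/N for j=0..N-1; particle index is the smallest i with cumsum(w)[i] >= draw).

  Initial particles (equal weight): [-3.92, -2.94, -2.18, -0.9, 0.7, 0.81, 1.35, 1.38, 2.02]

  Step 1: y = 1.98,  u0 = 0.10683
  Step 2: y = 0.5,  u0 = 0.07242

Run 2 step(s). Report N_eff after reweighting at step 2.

N_eff = 7.7334

step 1: w=[0.0000, 0.0000, 0.0000, 0.0037, 0.1193, 0.1373, 0.2277, 0.2321, 0.2798]  mean=1.3842  Neff=4.6059  idx=[4, 5, 6, 6, 7, 7, 8, 8, 8]
step 2: w=[0.1768, 0.1717, 0.1239, 0.1239, 0.1206, 0.1206, 0.0542, 0.0542, 0.0542]  mean=1.2586  Neff=7.7334  idx=[0, 1, 1, 2, 3, 4, 5, 6, 8]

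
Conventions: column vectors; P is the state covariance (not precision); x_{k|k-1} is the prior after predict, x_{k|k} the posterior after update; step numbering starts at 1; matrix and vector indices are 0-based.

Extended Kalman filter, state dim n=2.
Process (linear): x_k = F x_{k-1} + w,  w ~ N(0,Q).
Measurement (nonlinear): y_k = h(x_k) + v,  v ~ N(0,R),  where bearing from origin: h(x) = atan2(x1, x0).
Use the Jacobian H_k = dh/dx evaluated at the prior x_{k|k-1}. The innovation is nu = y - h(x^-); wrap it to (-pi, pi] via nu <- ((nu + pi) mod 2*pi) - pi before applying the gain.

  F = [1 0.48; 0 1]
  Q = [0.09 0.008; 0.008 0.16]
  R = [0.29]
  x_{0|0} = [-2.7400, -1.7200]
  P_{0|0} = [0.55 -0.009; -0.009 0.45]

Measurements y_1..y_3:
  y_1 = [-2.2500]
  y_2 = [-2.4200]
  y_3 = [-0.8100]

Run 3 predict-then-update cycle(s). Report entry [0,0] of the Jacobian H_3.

step 1: x^-=[-3.5656, -1.7200]  P^-=[0.7350 0.2150; 0.2150 0.6100]  H_jac=[0.1098 -0.2275]  S=[0.3197]  K=[0.0993; -0.3603]  nu=[0.4421]  x^+=[-3.5217, -1.8793]  P^+=[0.7319 0.2264; 0.2264 0.5685]
step 2: x^-=[-4.4237, -1.8793]  P^-=[1.1703 0.5073; 0.5073 0.7285]  H_jac=[0.0814 -0.1915]  S=[0.3087]  K=[-0.0063; -0.3183]  nu=[0.3199]  x^+=[-4.4258, -1.9811]  P^+=[1.1702 0.5067; 0.5067 0.6972]
step 3: x^-=[-5.3767, -1.9811]  P^-=[1.9073 0.8494; 0.8494 0.8572]  H_jac=[0.0603 -0.1638]  S=[0.3031]  K=[-0.0792; -0.2940]  nu=[1.9786]  x^+=[-5.5334, -2.5628]  P^+=[1.9054 0.8423; 0.8423 0.8310]

H_jac[0,0] = 0.0603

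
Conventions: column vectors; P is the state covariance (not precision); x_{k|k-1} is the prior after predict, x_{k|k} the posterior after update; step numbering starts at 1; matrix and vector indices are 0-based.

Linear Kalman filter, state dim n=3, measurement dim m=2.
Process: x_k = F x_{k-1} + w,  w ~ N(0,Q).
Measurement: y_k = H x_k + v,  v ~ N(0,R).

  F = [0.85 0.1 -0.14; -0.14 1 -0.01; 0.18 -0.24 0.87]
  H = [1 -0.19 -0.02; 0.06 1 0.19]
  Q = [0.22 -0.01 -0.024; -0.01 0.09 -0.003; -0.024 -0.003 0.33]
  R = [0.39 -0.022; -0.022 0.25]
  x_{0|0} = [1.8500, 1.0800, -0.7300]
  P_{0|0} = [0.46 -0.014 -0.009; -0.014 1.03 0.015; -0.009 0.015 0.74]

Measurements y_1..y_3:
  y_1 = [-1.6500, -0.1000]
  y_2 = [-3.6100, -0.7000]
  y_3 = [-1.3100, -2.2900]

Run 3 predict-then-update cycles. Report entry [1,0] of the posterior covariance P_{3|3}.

step 1: x^-=[1.7827, 0.8283, -0.5613]  P^-=[0.5765 0.0254 -0.0705; 0.0254 1.1327 -0.2570; -0.0705 -0.2570 0.9565]  S=[0.9990 -0.1801; -0.1801 1.3231]  K=[0.5946 0.1161; -0.0380 0.8152; -0.0530 -0.0673]  nu=[-3.2865, -0.9286]  x^+=[-0.2793, 0.1960, -0.3247]  P^+=[0.2303 0.0092 -0.0370; 0.0092 0.2409 -0.1937; -0.0370 -0.1937 0.9490]
step 2: x^-=[-0.1723, 0.2384, -0.3799]  P^-=[0.4232 0.0226 -0.1616; 0.0226 0.3367 -0.2374; -0.1616 -0.2374 1.1381]  S=[0.8219 -0.0598; -0.0598 0.5381]  K=[0.5202 0.0899; -0.0050 0.5438; -0.1750 -0.0767]  nu=[-3.4000, -0.8559]  x^+=[-2.0178, -0.2100, 0.2810]  P^+=[0.2021 0.0153 -0.0864; 0.0153 0.1772 -0.2213; -0.0864 -0.2213 1.1114]
step 3: x^-=[-1.7755, 0.0697, -0.0684]  P^-=[0.4189 0.0283 -0.2240; 0.0283 0.2712 -0.2394; -0.2240 -0.2394 1.2520]  S=[0.8156 -0.0540; -0.0540 0.4752]  K=[0.5180 0.0818; 0.0091 0.4795; -0.2535 -0.0603]  nu=[0.4773, -2.2402]  x^+=[-1.7114, -1.0002, -0.0542]  P^+=[0.2015 0.0192 -0.1173; 0.0192 0.1623 -0.2304; -0.1173 -0.2304 1.1995]

P_post[1,0] = 0.0192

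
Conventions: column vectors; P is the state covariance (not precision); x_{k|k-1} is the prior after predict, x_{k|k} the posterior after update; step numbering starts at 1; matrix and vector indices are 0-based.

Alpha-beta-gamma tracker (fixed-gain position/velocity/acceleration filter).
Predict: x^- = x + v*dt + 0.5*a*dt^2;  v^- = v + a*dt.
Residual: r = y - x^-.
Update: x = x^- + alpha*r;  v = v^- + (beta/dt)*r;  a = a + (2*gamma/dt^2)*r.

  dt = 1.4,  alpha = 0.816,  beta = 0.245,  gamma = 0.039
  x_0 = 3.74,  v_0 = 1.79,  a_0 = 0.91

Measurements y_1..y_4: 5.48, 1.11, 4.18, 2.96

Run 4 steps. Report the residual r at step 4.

step 1: x_pred=7.1378  r=-1.6578  x^+=5.7850  v^+=2.7739  a^+=0.8440
step 2: x_pred=10.4956  r=-9.3856  x^+=2.8370  v^+=2.3130  a^+=0.4705
step 3: x_pred=6.5363  r=-2.3563  x^+=4.6136  v^+=2.5594  a^+=0.3767
step 4: x_pred=8.5659  r=-5.6059  x^+=3.9915  v^+=2.1058  a^+=0.1537

resid = -5.6059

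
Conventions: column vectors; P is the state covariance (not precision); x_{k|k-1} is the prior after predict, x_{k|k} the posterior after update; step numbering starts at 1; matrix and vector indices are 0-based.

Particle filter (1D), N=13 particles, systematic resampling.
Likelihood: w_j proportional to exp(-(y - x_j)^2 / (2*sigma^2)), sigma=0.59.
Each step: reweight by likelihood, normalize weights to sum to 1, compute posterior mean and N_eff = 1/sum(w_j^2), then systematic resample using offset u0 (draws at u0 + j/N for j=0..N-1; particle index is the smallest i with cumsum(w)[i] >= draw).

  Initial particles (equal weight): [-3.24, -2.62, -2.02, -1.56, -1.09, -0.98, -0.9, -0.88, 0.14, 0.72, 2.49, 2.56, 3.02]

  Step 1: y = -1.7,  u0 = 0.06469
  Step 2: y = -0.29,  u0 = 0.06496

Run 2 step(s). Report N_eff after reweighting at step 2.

step 1: w=[0.0083, 0.0739, 0.2151, 0.2422, 0.1460, 0.1183, 0.0994, 0.0948, 0.0019, 0.0001, 0.0000, 0.0000, 0.0000]  mean=-1.4804  Neff=6.0730  idx=[1, 2, 2, 2, 3, 3, 3, 4, 4, 5, 6, 7, 7]
step 2: w=[0.0001, 0.0040, 0.0040, 0.0040, 0.0287, 0.0287, 0.0287, 0.1160, 0.1160, 0.1468, 0.1704, 0.1764, 0.1764]  mean=-1.0190  Neff=7.0299  idx=[5, 7, 8, 8, 9, 9, 10, 10, 11, 11, 12, 12, 12]

N_eff = 7.0299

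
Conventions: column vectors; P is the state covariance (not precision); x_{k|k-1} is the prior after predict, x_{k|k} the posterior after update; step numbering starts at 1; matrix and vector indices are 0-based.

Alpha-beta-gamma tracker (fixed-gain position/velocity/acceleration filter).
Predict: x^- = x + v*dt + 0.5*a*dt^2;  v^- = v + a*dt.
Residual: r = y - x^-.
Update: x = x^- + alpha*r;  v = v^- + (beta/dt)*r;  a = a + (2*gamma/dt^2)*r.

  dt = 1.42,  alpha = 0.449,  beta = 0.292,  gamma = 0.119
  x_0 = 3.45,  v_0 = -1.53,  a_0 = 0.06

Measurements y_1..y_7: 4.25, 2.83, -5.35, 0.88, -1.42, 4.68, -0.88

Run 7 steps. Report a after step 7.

step 1: x_pred=1.3379  r=2.9121  x^+=2.6454  v^+=-0.8460  a^+=0.4037
step 2: x_pred=1.8512  r=0.9788  x^+=2.2907  v^+=-0.0714  a^+=0.5193
step 3: x_pred=2.7128  r=-8.0628  x^+=-0.9074  v^+=-0.9920  a^+=-0.4324
step 4: x_pred=-2.7521  r=3.6321  x^+=-1.1213  v^+=-0.8592  a^+=-0.0037
step 5: x_pred=-2.3451  r=0.9251  x^+=-1.9297  v^+=-0.6742  a^+=0.1055
step 6: x_pred=-2.7808  r=7.4608  x^+=0.5691  v^+=1.0097  a^+=0.9861
step 7: x_pred=2.9971  r=-3.8771  x^+=1.2563  v^+=1.6127  a^+=0.5285

a_post = 0.5285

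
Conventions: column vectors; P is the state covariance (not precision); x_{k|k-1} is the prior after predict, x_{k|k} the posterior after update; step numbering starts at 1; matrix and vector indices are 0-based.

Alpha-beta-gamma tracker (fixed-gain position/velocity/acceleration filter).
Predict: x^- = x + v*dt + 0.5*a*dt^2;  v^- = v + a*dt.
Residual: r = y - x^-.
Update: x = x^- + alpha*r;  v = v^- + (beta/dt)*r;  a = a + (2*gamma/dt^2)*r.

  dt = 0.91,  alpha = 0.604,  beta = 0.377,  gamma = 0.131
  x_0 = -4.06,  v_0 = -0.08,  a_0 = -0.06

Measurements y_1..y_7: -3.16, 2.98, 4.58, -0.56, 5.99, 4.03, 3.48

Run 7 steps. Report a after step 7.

a_post = -2.2854

step 1: x_pred=-4.1576  r=0.9976  x^+=-3.5551  v^+=0.2787  a^+=0.2556
step 2: x_pred=-3.1956  r=6.1756  x^+=0.5345  v^+=3.0698  a^+=2.2095
step 3: x_pred=4.2428  r=0.3372  x^+=4.4465  v^+=5.2201  a^+=2.3162
step 4: x_pred=10.1558  r=-10.7158  x^+=3.6835  v^+=2.8885  a^+=-1.0742
step 5: x_pred=5.8672  r=0.1228  x^+=5.9414  v^+=1.9618  a^+=-1.0353
step 6: x_pred=7.2980  r=-3.2680  x^+=5.3241  v^+=-0.3342  a^+=-2.0693
step 7: x_pred=4.1633  r=-0.6833  x^+=3.7506  v^+=-2.5003  a^+=-2.2854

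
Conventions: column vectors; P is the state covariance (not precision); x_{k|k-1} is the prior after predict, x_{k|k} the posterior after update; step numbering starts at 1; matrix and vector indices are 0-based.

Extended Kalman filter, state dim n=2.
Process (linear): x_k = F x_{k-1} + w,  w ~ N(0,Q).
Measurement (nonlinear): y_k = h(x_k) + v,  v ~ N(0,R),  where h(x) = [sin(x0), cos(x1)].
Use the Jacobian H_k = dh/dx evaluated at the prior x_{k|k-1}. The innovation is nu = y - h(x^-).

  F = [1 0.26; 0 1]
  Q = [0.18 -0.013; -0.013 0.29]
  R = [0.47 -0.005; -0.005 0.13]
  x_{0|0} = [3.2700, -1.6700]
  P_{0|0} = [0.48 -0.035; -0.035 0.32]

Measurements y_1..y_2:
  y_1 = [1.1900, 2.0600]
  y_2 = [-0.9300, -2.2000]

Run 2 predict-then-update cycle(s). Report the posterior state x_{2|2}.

step 1: x^-=[2.8358, -1.6700]  P^-=[0.6634 0.0352; 0.0352 0.6100]  H_jac=[-0.9536 0.0000; 0.0000 0.9951]  S=[1.0733 -0.0384; -0.0384 0.7340]  K=[-0.5888 0.0169; -0.0017 0.8269]  nu=[0.8890, 2.1590]  x^+=[2.3489, 0.1137]  P^+=[0.2903 0.0052; 0.0052 0.1080]
step 2: x^-=[2.3784, 0.1137]  P^-=[0.4803 0.0203; 0.0203 0.3980]  H_jac=[-0.7227 0.0000; 0.0000 -0.1135]  S=[0.7208 -0.0033; -0.0033 0.1351]  K=[-0.4817 -0.0289; -0.0219 -0.3349]  nu=[-1.6212, -3.1935]  x^+=[3.2516, 1.2186]  P^+=[0.3131 0.0119; 0.0119 0.3826]

x_post = [3.2516, 1.2186]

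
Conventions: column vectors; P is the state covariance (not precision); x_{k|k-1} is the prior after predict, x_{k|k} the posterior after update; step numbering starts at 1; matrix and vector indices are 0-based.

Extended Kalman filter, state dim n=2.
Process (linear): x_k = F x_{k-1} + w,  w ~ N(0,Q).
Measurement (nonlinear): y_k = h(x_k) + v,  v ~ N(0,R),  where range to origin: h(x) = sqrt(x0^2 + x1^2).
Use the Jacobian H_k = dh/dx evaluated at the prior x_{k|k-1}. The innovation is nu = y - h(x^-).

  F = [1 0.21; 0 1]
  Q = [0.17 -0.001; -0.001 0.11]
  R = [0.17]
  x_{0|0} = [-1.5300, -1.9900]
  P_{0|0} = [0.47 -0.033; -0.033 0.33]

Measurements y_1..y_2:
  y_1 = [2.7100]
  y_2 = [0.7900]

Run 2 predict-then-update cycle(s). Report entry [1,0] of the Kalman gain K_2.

step 1: x^-=[-1.9479, -1.9900]  P^-=[0.6407 0.0353; 0.0353 0.4400]  H_jac=[-0.6995 -0.7146]  S=[0.7435]  K=[-0.6367; -0.4561]  nu=[-0.0747]  x^+=[-1.9004, -1.9559]  P^+=[0.3393 -0.1806; -0.1806 0.2853]
step 2: x^-=[-2.3111, -1.9559]  P^-=[0.4460 -0.1217; -0.1217 0.3953]  H_jac=[-0.7633 -0.6460]  S=[0.4748]  K=[-0.5514; -0.3422]  nu=[-2.2377]  x^+=[-1.0772, -1.1902]  P^+=[0.3016 -0.2113; -0.2113 0.3397]

K[1,0] = -0.3422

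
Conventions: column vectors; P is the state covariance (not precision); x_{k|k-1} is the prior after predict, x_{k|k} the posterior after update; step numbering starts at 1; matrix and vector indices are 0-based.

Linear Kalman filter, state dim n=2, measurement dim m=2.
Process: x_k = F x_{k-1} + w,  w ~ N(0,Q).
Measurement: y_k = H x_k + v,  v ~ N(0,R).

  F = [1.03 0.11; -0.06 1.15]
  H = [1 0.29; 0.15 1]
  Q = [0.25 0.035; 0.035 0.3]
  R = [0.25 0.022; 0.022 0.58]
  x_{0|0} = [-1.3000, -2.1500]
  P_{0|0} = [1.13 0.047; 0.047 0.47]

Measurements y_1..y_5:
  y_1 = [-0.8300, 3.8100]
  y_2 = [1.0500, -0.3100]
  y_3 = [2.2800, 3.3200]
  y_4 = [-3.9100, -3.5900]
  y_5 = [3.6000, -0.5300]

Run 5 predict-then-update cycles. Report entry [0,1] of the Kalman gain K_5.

K[0,1] = -0.0947

step 1: x^-=[-1.5755, -2.3945]  P^-=[1.4652 0.0800; 0.0800 0.9192]  S=[1.8388 0.5918; 0.5918 1.5561]  K=[0.8516 -0.1312; -0.0047 0.6002]  nu=[1.4399, 6.4408]  x^+=[-1.1946, 1.4643]  P^+=[0.2370 -0.0929; -0.0929 0.3619]
step 2: x^-=[-1.0693, 1.7556]  P^-=[0.4847 -0.0433; -0.0433 0.7923]  S=[0.7762 0.2793; 0.2793 1.3702]  K=[0.6481 -0.1106; 0.0365 0.5661]  nu=[1.6102, -1.9052]  x^+=[0.1850, 0.7360]  P^+=[0.1820 -0.0772; -0.0772 0.3407]
step 3: x^-=[0.2715, 0.8353]  P^-=[0.4297 -0.0241; -0.0241 0.7619]  S=[0.7298 0.2823; 0.2823 1.3443]  K=[0.6178 -0.0997; 0.0561 0.5523]  nu=[1.7662, 2.4440]  x^+=[1.1190, 2.2842]  P^+=[0.1726 -0.0701; -0.0701 0.3321]
step 4: x^-=[1.4038, 2.5597]  P^-=[0.4212 -0.0162; -0.0162 0.7495]  S=[0.7248 0.2856; 0.2856 1.3341]  K=[0.6124 -0.0959; 0.0621 0.5467]  nu=[-6.0561, -6.3602]  x^+=[-1.6950, -1.2931]  P^+=[0.1706 -0.0678; -0.0678 0.3286]
step 5: x^-=[-1.8881, -1.3854]  P^-=[0.4197 -0.0138; -0.0138 0.7445]  S=[0.7243 0.2865; 0.2865 1.3298]  K=[0.6114 -0.0947; 0.0637 0.5446]  nu=[5.8899, 1.1386]  x^+=[1.6049, -0.3903]  P^+=[0.1702 -0.0670; -0.0670 0.3273]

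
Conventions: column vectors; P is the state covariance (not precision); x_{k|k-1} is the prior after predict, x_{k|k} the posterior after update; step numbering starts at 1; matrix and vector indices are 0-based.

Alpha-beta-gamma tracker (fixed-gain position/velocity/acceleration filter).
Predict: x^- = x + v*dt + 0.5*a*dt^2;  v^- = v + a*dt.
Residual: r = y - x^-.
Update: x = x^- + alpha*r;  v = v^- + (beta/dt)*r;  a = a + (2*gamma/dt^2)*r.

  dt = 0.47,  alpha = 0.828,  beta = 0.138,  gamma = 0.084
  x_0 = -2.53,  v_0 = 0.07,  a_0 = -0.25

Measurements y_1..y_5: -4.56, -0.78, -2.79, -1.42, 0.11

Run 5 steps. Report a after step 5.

step 1: x_pred=-2.5247  r=-2.0353  x^+=-4.2099  v^+=-0.6451  a^+=-1.7979
step 2: x_pred=-4.7117  r=3.9317  x^+=-1.4563  v^+=-0.3357  a^+=1.1923
step 3: x_pred=-1.4823  r=-1.3077  x^+=-2.5651  v^+=-0.1593  a^+=0.1978
step 4: x_pred=-2.6181  r=1.1981  x^+=-1.6261  v^+=0.2855  a^+=1.1089
step 5: x_pred=-1.3694  r=1.4794  x^+=-0.1445  v^+=1.2410  a^+=2.2341

a_post = 2.2341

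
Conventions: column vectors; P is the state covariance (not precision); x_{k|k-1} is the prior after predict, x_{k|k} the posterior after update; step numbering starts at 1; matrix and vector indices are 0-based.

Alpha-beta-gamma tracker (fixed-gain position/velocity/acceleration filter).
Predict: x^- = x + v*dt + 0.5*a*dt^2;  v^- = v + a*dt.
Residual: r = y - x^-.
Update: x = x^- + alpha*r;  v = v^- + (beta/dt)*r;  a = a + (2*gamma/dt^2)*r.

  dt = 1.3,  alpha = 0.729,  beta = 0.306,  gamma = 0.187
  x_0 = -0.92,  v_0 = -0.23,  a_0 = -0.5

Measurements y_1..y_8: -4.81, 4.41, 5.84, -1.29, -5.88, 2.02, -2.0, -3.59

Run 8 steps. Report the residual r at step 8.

resid = 2.7311

step 1: x_pred=-1.6415  r=-3.1685  x^+=-3.9513  v^+=-1.6258  a^+=-1.2012
step 2: x_pred=-7.0799  r=11.4899  x^+=1.2962  v^+=-0.4828  a^+=1.3415
step 3: x_pred=1.8022  r=4.0378  x^+=4.7457  v^+=2.2116  a^+=2.2351
step 4: x_pred=9.5095  r=-10.7995  x^+=1.6367  v^+=2.5752  a^+=-0.1548
step 5: x_pred=4.8536  r=-10.7336  x^+=-2.9712  v^+=-0.1526  a^+=-2.5302
step 6: x_pred=-5.3076  r=7.3276  x^+=0.0342  v^+=-1.7171  a^+=-0.9086
step 7: x_pred=-2.9657  r=0.9657  x^+=-2.2617  v^+=-2.6709  a^+=-0.6949
step 8: x_pred=-6.3211  r=2.7311  x^+=-4.3301  v^+=-2.9314  a^+=-0.0905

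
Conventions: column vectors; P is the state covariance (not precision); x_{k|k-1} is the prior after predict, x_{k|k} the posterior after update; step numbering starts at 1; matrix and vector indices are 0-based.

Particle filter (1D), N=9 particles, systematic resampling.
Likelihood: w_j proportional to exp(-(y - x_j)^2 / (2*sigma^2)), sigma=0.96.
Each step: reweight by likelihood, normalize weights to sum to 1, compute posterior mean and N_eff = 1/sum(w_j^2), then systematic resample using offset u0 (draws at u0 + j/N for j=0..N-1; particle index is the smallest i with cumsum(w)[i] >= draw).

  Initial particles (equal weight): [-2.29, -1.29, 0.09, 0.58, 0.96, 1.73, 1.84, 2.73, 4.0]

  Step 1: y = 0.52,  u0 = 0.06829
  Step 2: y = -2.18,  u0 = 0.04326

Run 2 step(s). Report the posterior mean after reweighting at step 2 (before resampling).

post_mean = 0.2705

step 1: w=[0.0035, 0.0434, 0.2320, 0.2560, 0.2309, 0.1159, 0.0997, 0.0181, 0.0004]  mean=0.7619  Neff=5.0423  idx=[2, 2, 3, 3, 3, 4, 4, 5, 6]
step 2: w=[0.3390, 0.3390, 0.0890, 0.0890, 0.0890, 0.0264, 0.0264, 0.0014, 0.0009]  mean=0.2705  Neff=3.9219  idx=[0, 0, 0, 1, 1, 1, 2, 3, 4]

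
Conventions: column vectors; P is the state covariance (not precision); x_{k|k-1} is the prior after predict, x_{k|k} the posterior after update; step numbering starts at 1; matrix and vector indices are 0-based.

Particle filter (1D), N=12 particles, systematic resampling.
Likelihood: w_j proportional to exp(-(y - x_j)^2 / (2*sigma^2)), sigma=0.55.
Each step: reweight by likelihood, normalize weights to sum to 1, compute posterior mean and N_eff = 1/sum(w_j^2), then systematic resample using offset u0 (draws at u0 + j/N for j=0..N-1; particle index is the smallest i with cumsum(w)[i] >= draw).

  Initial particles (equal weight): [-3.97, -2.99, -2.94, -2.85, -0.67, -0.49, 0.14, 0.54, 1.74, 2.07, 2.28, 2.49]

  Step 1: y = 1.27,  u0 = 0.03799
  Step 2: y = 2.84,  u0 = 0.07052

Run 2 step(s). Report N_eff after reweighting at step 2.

step 1: w=[0.0000, 0.0000, 0.0000, 0.0000, 0.0011, 0.0032, 0.0653, 0.2234, 0.3741, 0.1871, 0.0998, 0.0460]  mean=1.5079  Neff=4.1461  idx=[6, 7, 7, 7, 8, 8, 8, 8, 9, 9, 10, 11]
step 2: w=[0.0000, 0.0001, 0.0001, 0.0001, 0.0500, 0.0500, 0.0500, 0.0500, 0.1388, 0.1388, 0.2202, 0.3020]  mean=2.1767  Neff=5.3139  idx=[5, 7, 8, 8, 9, 10, 10, 10, 11, 11, 11, 11]

N_eff = 5.3139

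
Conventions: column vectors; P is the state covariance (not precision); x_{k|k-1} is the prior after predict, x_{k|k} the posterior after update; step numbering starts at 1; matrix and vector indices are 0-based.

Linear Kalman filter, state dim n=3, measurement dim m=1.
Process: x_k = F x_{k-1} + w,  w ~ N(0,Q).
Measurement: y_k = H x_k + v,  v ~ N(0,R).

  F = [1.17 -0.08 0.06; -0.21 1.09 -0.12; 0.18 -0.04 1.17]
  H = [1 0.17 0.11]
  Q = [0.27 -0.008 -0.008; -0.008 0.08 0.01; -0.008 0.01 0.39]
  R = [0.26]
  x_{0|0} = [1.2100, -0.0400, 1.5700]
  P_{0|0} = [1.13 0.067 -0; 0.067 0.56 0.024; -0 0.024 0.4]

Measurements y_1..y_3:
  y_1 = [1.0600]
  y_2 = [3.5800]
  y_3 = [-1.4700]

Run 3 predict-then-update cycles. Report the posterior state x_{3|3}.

step 1: x^-=[1.5131, -0.4861, 2.0563]  P^-=[1.8091 -0.2490 0.2534; -0.2490 0.7640 -0.0689; 0.2534 -0.0689 0.9719]  S=[2.0715]  K=[0.8664; -0.0612; 0.1683]  nu=[-0.5967]  x^+=[0.9962, -0.4496, 1.9559]  P^+=[0.2543 -0.1392 -0.0486; -0.1392 0.7562 -0.0475; -0.0486 -0.0475 0.9132]
step 2: x^-=[1.3188, -0.9340, 2.4857]  P^-=[0.6459 -0.3190 0.0581; -0.3190 1.0766 -0.2371; 0.0581 -0.2371 1.6355]  S=[0.8522]  K=[0.7017; -0.1902; 0.2320]  nu=[2.1465]  x^+=[2.8251, -1.3422, 2.9836]  P^+=[0.2262 -0.2053 -0.0806; -0.2053 1.0457 -0.1995; -0.0806 -0.1995 1.5896]
step 3: x^-=[3.5918, -2.4143, 4.0530]  P^-=[0.6211 -0.4341 0.0751; -0.4341 1.4974 -0.5432; 0.0751 -0.5432 2.5627]  S=[0.8040]  K=[0.6910; -0.2976; 0.3291]  nu=[-5.0972]  x^+=[0.0696, -0.8974, 2.3754]  P^+=[0.2372 -0.2687 -0.1078; -0.2687 1.4262 -0.4645; -0.1078 -0.4645 2.4756]

x_post = [0.0696, -0.8974, 2.3754]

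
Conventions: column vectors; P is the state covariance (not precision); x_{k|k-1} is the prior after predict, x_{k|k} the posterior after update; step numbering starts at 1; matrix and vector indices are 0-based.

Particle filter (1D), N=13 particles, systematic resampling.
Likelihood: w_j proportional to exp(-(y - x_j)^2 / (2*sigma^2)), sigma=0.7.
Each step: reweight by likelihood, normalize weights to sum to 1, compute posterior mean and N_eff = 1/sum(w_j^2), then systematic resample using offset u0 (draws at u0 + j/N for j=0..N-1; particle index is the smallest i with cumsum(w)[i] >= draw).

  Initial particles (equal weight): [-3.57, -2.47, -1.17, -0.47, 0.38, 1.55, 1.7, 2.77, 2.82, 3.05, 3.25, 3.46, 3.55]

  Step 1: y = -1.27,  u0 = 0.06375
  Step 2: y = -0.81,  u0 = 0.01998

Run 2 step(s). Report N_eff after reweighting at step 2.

N_eff = 11.6011

step 1: w=[0.0025, 0.1273, 0.5476, 0.2879, 0.0344, 0.0002, 0.0001, 0.0000, 0.0000, 0.0000, 0.0000, 0.0000, 0.0000]  mean=-1.0860  Neff=2.4987  idx=[1, 2, 2, 2, 2, 2, 2, 2, 3, 3, 3, 3, 4]
step 2: w=[0.0060, 0.0878, 0.0878, 0.0878, 0.0878, 0.0878, 0.0878, 0.0878, 0.0890, 0.0890, 0.0890, 0.0890, 0.0236]  mean=-0.8920  Neff=11.6011  idx=[1, 2, 2, 3, 4, 5, 6, 7, 8, 9, 9, 10, 11]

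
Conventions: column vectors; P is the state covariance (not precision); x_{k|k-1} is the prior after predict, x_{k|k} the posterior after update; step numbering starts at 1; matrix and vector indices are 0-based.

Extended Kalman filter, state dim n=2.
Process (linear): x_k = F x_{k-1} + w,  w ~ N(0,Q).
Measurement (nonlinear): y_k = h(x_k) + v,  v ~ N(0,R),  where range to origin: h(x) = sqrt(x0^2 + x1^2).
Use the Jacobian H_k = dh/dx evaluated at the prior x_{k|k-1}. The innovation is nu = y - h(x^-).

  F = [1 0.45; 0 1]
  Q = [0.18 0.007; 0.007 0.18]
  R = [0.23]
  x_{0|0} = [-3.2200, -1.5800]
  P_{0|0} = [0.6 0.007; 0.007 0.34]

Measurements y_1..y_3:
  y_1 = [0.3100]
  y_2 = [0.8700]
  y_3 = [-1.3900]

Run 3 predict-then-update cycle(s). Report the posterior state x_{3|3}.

step 1: x^-=[-3.9310, -1.5800]  P^-=[0.8551 0.1670; 0.1670 0.5200]  H_jac=[-0.9279 -0.3729]  S=[1.1541]  K=[-0.7415; -0.3023]  nu=[-3.9266]  x^+=[-1.0195, -0.3930]  P^+=[0.2206 -0.0917; -0.0917 0.4145]
step 2: x^-=[-1.1964, -0.3930]  P^-=[0.4021 0.1019; 0.1019 0.5945]  H_jac=[-0.9501 -0.3121]  S=[0.7112]  K=[-0.5818; -0.3969]  nu=[-0.3893]  x^+=[-0.9699, -0.2385]  P^+=[0.1613 -0.0624; -0.0624 0.4825]
step 3: x^-=[-1.0772, -0.2385]  P^-=[0.3829 0.1617; 0.1617 0.6625]  H_jac=[-0.9764 -0.2162]  S=[0.6942]  K=[-0.5889; -0.4337]  nu=[-2.4933]  x^+=[0.3910, 0.8429]  P^+=[0.1422 -0.0156; -0.0156 0.5319]

x_post = [0.3910, 0.8429]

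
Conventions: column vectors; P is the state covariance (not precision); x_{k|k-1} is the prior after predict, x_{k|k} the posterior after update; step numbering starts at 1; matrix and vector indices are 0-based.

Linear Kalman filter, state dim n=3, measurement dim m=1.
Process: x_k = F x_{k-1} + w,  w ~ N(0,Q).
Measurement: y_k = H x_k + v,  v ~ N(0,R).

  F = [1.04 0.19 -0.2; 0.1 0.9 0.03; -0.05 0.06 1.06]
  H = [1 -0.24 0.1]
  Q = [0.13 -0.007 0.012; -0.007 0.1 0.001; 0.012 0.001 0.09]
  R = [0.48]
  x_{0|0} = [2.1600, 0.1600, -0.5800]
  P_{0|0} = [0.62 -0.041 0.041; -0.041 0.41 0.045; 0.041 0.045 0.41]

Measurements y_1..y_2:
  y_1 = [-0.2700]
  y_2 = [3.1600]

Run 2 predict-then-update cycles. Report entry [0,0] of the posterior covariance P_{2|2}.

P_post[0,0] = 0.2942

step 1: x^-=[2.3928, 0.3426, -0.7132]  P^-=[0.7951 0.0786 -0.0505; 0.0786 0.4340 0.0820; -0.0505 0.0820 0.5553]  S=[1.2539]  K=[0.6150; -0.0138; -0.0117]  nu=[-2.5093]  x^+=[0.8495, 0.3773, -0.6839]  P^+=[0.3208 0.0893 -0.0415; 0.0893 0.4337 0.0818; -0.0415 0.0818 0.5552]
step 2: x^-=[1.0920, 0.4040, -0.7447]  P^-=[0.5612 0.1677 -0.1434; 0.1677 0.4753 0.1108; -0.1434 0.1108 0.7304]  S=[0.9613]  K=[0.5269; 0.0674; -0.1008]  nu=[2.2395]  x^+=[2.2720, 0.5549, -0.9706]  P^+=[0.2942 0.1336 -0.0923; 0.1336 0.4709 0.1173; -0.0923 0.1173 0.7206]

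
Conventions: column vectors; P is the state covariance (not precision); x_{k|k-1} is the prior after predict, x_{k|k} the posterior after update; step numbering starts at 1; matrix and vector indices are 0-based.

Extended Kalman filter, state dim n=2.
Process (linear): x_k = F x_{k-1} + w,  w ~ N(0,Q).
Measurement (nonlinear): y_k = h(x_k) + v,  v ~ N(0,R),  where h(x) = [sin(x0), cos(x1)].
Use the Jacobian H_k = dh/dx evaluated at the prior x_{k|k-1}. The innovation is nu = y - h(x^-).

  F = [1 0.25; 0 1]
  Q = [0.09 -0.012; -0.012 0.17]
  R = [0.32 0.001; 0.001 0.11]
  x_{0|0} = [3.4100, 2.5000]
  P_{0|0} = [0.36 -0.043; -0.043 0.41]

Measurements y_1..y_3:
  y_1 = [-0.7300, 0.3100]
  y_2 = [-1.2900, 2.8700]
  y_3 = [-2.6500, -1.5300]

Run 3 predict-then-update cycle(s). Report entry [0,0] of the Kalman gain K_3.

step 1: x^-=[4.0350, 2.5000]  P^-=[0.4541 0.0475; 0.0475 0.5800]  H_jac=[-0.6268 0.0000; 0.0000 -0.5985]  S=[0.4984 0.0188; 0.0188 0.3177]  K=[-0.5690 -0.0558; -0.0185 -1.0914]  nu=[0.0492, 1.1111]  x^+=[3.9450, 1.2864]  P^+=[0.2906 0.0112; 0.0112 0.2006]
step 2: x^-=[4.2666, 1.2864]  P^-=[0.3987 0.0494; 0.0494 0.3706]  H_jac=[-0.4311 0.0000; 0.0000 -0.9598]  S=[0.3941 0.0214; 0.0214 0.4515]  K=[-0.4316 -0.0845; -0.0112 -0.7875]  nu=[-0.3877, 2.5895]  x^+=[4.2153, -0.7483]  P^+=[0.3205 0.0101; 0.0101 0.0903]
step 3: x^-=[4.0282, -0.7483]  P^-=[0.4212 0.0207; 0.0207 0.2603]  H_jac=[-0.6320 0.0000; 0.0000 0.6804]  S=[0.4883 -0.0079; -0.0079 0.2305]  K=[-0.5446 0.0424; -0.0144 0.7678]  nu=[-1.8751, -2.2628]  x^+=[4.9533, -2.4588]  P^+=[0.2757 0.0061; 0.0061 0.1241]

K[0,0] = -0.5446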